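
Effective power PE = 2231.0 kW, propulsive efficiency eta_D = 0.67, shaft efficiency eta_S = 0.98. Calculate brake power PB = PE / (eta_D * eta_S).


Formula: PB = PE / (eta_D * eta_S)
Step 1 — combined efficiency = eta_D * eta_S = 0.67 * 0.98 = 0.6566
Step 2 — PB = 2231.0 / 0.6566 ≈ 3397.8 kW (5 s.f.)

3397.8 kW


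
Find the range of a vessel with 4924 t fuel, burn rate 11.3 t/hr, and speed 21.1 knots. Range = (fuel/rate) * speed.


Formula: endurance = fuel / rate; range = endurance * speed
Step 1 — endurance = 4924 / 11.3 = 435.7522 hours
Step 2 — range = 435.7522 * 21.1 ≈ 9194.4 nautical miles (5 s.f.)

9194.4 NM


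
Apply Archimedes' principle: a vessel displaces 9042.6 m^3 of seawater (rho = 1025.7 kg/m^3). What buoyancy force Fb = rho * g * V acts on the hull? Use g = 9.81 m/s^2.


Formula: Fb = rho * g * V
Substituting: Fb = 1025.7 * 9.81 * 9042.6
Intermediate: 1025.7 * 9.81 = 10062.117
Result: Fb = 10062.117 * 9042.6 ≈ 90988000 N (5 s.f.)

90988000 N


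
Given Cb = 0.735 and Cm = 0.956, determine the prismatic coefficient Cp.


Formula: Cp = Cb / Cm
Substituting: Cp = 0.735 / 0.956
Result: Cp ≈ 0.76883 (5 s.f.)

0.76883


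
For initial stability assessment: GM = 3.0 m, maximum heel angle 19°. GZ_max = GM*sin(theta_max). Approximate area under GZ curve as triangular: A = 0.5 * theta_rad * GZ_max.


Formula: GZ_max = GM * sin(theta); Area = 0.5 * theta_rad * GZ_max
Step 1 — GZ_max = 3.0 * sin(19°) = 3.0 * 0.325568 = 0.976704 m
Step 2 — theta_rad = 19 * pi/180 = 0.331613 rad
Step 3 — Area = 0.5 * 0.331613 * 0.976704 ≈ 0.16194 m·rad (5 s.f.)

0.16194 m·rad


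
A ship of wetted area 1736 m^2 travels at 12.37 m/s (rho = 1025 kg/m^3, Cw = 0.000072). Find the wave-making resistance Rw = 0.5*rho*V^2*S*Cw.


Formula: Rw = 0.5 * rho * V^2 * S * Cw
Step 1 — V^2 = 12.37^2 = 153.0169
Step 2 — 0.5 * rho * V^2 = 0.5 * 1025 * 153.0169 = 78421.16125
Step 3 — Rw = 78421.16125 * 1736 * 0.000072 ≈ 9802.0 N (5 s.f.)

9802.0 N


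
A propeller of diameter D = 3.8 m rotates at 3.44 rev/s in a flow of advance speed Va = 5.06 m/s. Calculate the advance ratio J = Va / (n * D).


Formula: J = Va / (n * D)
Step 1 — n * D = 3.44 * 3.8 = 13.072
Step 2 — J = 5.06 / 13.072 ≈ 0.38709 (5 s.f.)

0.38709


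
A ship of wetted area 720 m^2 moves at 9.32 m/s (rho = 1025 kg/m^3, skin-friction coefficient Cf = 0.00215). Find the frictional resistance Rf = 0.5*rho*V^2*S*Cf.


Formula: Rf = 0.5 * rho * V^2 * S * Cf
Step 1 — V^2 = 9.32^2 = 86.8624
Step 2 — 0.5 * rho * V^2 = 0.5 * 1025 * 86.8624 = 44516.98
Step 3 — Rf = 44516.98 * 720 * 0.00215 ≈ 68912 N (5 s.f.)

68912 N


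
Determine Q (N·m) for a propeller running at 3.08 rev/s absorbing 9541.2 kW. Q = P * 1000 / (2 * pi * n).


Formula: Q = P_W / (2 * pi * n)
Step 1 — P_W = 9541.2 kW * 1000 = 9541200.0 W
Step 2 — 2 * pi * n = 2 * pi * 3.08 = 19.352211
Step 3 — Q = 9541200.0 / 19.352211 ≈ 493030 N·m (5 s.f.)

493030 N·m


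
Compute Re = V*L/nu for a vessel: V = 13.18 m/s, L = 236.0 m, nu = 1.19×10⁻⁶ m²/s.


Formula: Re = V * L / nu
Step 1 — V * L = 13.18 * 236.0 = 3110.48 m^2/s
Step 2 — Re = 3110.48 / 1.19e-6 = 2.61e+09

2.61e+09


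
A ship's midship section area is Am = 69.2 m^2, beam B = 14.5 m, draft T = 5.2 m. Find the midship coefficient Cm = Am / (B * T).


Formula: Cm = Am / (B * T)
Step 1 — B * T = 14.5 * 5.2 = 75.4 m^2
Step 2 — Cm = 69.2 / 75.4 ≈ 0.91777 (5 s.f.)

0.91777


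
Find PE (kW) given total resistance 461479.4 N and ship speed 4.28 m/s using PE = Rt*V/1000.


Formula: PE = Rt * V / 1000 (kW)
Step 1 — PE (W) = 461479.4 * 4.28 = 1975131.832 W
Step 2 — PE (kW) = 1975131.832 / 1000 ≈ 1975.1 kW (5 s.f.)

1975.1 kW


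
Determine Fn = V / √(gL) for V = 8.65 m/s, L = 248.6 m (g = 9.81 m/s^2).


Formula: Fn = V / sqrt(g * L)
Step 1 — g * L = 9.81 * 248.6 = 2438.766
Step 2 — sqrt(g * L) = sqrt(2438.766) = 49.383864
Step 3 — Fn = 8.65 / 49.383864 ≈ 0.17516 (5 s.f.)

0.17516


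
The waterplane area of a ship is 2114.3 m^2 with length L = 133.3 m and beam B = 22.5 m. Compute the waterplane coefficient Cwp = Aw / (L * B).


Formula: Cwp = Aw / (L * B)
Step 1 — L * B = 133.3 * 22.5 = 2999.25 m^2
Step 2 — Cwp = 2114.3 / 2999.25 ≈ 0.70494 (5 s.f.)

0.70494


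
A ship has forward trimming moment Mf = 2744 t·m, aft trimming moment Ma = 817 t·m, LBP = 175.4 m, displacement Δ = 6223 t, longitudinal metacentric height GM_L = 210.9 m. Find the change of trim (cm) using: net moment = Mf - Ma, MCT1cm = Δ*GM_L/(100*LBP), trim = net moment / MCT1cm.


Formula: net trimming moment = Mf - Ma; MCT1cm = Δ*GM_L/(100*LBP); trim = net moment / MCT1cm
Step 1 — net trimming moment = 2744 - 817 = 1927 t·m
Step 2 — MCT1cm = 6223 * 210.9 / (100 * 175.4) = 74.825 t·m/cm
Step 3 — trim = 1927 / 74.825 ≈ 25.753 cm (5 s.f.)

25.753 cm


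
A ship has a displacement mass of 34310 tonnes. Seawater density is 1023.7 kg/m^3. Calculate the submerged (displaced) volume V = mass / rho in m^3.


Formula: V = mass / rho
Step 1 — convert tonnes to kg: 34310 t * 1000 = 34310000 kg
Step 2 — V = 34310000 / 1023.7 ≈ 33516 m^3 (5 s.f.)

33516 m^3


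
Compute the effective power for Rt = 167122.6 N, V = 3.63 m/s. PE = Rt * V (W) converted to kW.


Formula: PE = Rt * V / 1000 (kW)
Step 1 — PE (W) = 167122.6 * 3.63 = 606655.038 W
Step 2 — PE (kW) = 606655.038 / 1000 ≈ 606.66 kW (5 s.f.)

606.66 kW


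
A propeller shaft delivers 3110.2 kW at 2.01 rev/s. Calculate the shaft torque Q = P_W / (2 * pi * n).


Formula: Q = P_W / (2 * pi * n)
Step 1 — P_W = 3110.2 kW * 1000 = 3110200.0 W
Step 2 — 2 * pi * n = 2 * pi * 2.01 = 12.629202
Step 3 — Q = 3110200.0 / 12.629202 ≈ 246270 N·m (5 s.f.)

246270 N·m


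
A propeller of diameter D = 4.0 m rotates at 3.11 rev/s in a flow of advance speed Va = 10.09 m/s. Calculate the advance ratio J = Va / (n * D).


Formula: J = Va / (n * D)
Step 1 — n * D = 3.11 * 4.0 = 12.44
Step 2 — J = 10.09 / 12.44 ≈ 0.81109 (5 s.f.)

0.81109


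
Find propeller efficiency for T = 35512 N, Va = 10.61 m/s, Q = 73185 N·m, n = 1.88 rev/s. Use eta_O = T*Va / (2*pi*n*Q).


Formula: eta = T * Va / (2 * pi * n * Q)
Step 1 — numerator = T * Va = 35512 * 10.61 = 376782.32
Step 2 — 2 * pi * n = 2 * pi * 1.88 = 11.812388
Step 3 — denominator = 11.812388 * 73185 = 864489.62
Step 4 — eta = 376782.32 / 864489.62 ≈ 0.43584 (5 s.f.)

0.43584


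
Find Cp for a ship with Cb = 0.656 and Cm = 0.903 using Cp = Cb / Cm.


Formula: Cp = Cb / Cm
Substituting: Cp = 0.656 / 0.903
Result: Cp ≈ 0.72647 (5 s.f.)

0.72647


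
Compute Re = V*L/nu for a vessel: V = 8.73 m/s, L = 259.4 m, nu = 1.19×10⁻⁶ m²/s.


Formula: Re = V * L / nu
Step 1 — V * L = 8.73 * 259.4 = 2264.562 m^2/s
Step 2 — Re = 2264.562 / 1.19e-6 = 1.90e+09

1.90e+09


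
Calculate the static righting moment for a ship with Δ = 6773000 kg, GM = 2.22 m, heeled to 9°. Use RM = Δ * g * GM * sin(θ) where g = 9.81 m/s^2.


Formula: GZ = GM * sin(theta); RM = disp * g * GZ
Step 1 — GZ = 2.22 * sin(9°) = 2.22 * 0.156434 = 0.347283 m
Step 2 — RM = 6773000 * 9.81 * 0.347283 ≈ 23075000 N·m (5 s.f.)

23075000 N·m


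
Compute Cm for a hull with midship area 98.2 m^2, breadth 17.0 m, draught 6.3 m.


Formula: Cm = Am / (B * T)
Step 1 — B * T = 17.0 * 6.3 = 107.1 m^2
Step 2 — Cm = 98.2 / 107.1 ≈ 0.91690 (5 s.f.)

0.91690


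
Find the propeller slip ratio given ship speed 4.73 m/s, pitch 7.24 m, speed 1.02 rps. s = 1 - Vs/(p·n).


Formula: s = 1 - Vs / (p * n)
Step 1 — p * n = 7.24 * 1.02 = 7.3848
Step 2 — Vs / (p*n) = 4.73 / 7.3848 = 0.640505 (6 d.p.)
Step 3 — s = 1 - 0.640505 = 0.359495

0.359495


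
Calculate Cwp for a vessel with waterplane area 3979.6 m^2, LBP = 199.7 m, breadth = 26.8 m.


Formula: Cwp = Aw / (L * B)
Step 1 — L * B = 199.7 * 26.8 = 5351.96 m^2
Step 2 — Cwp = 3979.6 / 5351.96 ≈ 0.74358 (5 s.f.)

0.74358


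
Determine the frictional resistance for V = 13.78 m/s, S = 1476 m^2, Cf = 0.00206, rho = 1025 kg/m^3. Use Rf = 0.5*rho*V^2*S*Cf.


Formula: Rf = 0.5 * rho * V^2 * S * Cf
Step 1 — V^2 = 13.78^2 = 189.8884
Step 2 — 0.5 * rho * V^2 = 0.5 * 1025 * 189.8884 = 97317.805
Step 3 — Rf = 97317.805 * 1476 * 0.00206 ≈ 295900 N (5 s.f.)

295900 N


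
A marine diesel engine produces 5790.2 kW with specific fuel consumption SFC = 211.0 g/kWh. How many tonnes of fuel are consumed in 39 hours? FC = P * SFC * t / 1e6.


Formula: FC (tonnes) = P * SFC * t / 1,000,000
Step 1 — P * SFC * t = 5790.2 * 211.0 * 39 = 47647555.8 g
Step 2 — FC (tonnes) = 47647555.8 / 1,000,000 ≈ 47.648 tonnes (5 s.f.)

47.648 tonnes


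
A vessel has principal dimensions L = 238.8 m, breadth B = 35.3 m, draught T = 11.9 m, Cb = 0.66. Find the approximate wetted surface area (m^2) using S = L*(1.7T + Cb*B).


Formula: S = 1.7*L*T + V/T with V = Cb*L*B*T, i.e. S = L * (1.7*T + Cb*B)
Step 1 — 1.7*T = 1.7 * 11.9 = 20.23 m
Step 2 — Cb*B = 0.66 * 35.3 = 23.298 m
Step 3 — 1.7*T + Cb*B = 20.23 + 23.298 = 43.528 m
Step 4 — S = 238.8 * 43.528 ≈ 10394 m^2 (5 s.f.)

10394 m^2


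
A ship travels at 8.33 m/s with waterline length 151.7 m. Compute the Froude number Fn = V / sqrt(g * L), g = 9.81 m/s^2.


Formula: Fn = V / sqrt(g * L)
Step 1 — g * L = 9.81 * 151.7 = 1488.177
Step 2 — sqrt(g * L) = sqrt(1488.177) = 38.576897
Step 3 — Fn = 8.33 / 38.576897 ≈ 0.21593 (5 s.f.)

0.21593


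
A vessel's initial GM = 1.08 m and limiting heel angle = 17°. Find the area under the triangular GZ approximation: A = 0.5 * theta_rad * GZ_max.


Formula: GZ_max = GM * sin(theta); Area = 0.5 * theta_rad * GZ_max
Step 1 — GZ_max = 1.08 * sin(17°) = 1.08 * 0.292372 = 0.315762 m
Step 2 — theta_rad = 17 * pi/180 = 0.296706 rad
Step 3 — Area = 0.5 * 0.296706 * 0.315762 ≈ 0.046844 m·rad (5 s.f.)

0.046844 m·rad


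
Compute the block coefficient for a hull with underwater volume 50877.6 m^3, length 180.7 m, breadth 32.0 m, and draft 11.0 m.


Formula: Cb = V / (L * B * T)
Step 1 — L * B * T = 180.7 * 32.0 * 11.0 = 63606.4 m^3
Step 2 — Cb = 50877.6 / 63606.4 ≈ 0.79988 (5 s.f.)

0.79988


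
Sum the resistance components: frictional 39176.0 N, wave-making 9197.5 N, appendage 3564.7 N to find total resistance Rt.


Formula: Rt = Rf + Rw + Ra
Substituting: Rt = 39176.0 + 9197.5 + 3564.7
Result: Rt = 51938.2 N

51938.2 N


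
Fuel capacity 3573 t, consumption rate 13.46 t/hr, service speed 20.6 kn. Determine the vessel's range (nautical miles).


Formula: endurance = fuel / rate; range = endurance * speed
Step 1 — endurance = 3573 / 13.46 = 265.4532 hours
Step 2 — range = 265.4532 * 20.6 ≈ 5468.3 nautical miles (5 s.f.)

5468.3 NM


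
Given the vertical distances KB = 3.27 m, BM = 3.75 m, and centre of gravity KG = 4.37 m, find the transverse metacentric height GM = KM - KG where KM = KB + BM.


Formula: GM = KB + BM - KG
Step 1 — KM = KB + BM = 3.27 + 3.75 = 7.02 m
Step 2 — GM = KM - KG = 7.02 - 4.37 = 2.65 m

2.65 m


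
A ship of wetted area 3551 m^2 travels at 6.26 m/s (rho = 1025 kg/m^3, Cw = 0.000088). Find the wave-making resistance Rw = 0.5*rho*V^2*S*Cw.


Formula: Rw = 0.5 * rho * V^2 * S * Cw
Step 1 — V^2 = 6.26^2 = 39.1876
Step 2 — 0.5 * rho * V^2 = 0.5 * 1025 * 39.1876 = 20083.645
Step 3 — Rw = 20083.645 * 3551 * 0.000088 ≈ 6275.9 N (5 s.f.)

6275.9 N


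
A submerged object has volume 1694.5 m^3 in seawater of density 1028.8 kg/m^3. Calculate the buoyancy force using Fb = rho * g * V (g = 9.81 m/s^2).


Formula: Fb = rho * g * V
Substituting: Fb = 1028.8 * 9.81 * 1694.5
Intermediate: 1028.8 * 9.81 = 10092.528
Result: Fb = 10092.528 * 1694.5 ≈ 17102000 N (5 s.f.)

17102000 N


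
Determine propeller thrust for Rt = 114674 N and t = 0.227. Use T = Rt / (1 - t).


Formula: T = Rt / (1 - t)
Step 1 — (1 - t) = 1 - 0.227 = 0.773
Step 2 — T = 114674 / 0.773 ≈ 148350 N (5 s.f.)

148350 N


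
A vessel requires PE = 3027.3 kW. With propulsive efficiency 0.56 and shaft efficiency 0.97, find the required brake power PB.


Formula: PB = PE / (eta_D * eta_S)
Step 1 — combined efficiency = eta_D * eta_S = 0.56 * 0.97 = 0.5432
Step 2 — PB = 3027.3 / 0.5432 ≈ 5573.1 kW (5 s.f.)

5573.1 kW


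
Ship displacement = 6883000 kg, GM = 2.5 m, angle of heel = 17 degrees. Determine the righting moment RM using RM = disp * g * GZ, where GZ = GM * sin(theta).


Formula: GZ = GM * sin(theta); RM = disp * g * GZ
Step 1 — GZ = 2.5 * sin(17°) = 2.5 * 0.292372 = 0.73093 m
Step 2 — RM = 6883000 * 9.81 * 0.73093 ≈ 49354000 N·m (5 s.f.)

49354000 N·m


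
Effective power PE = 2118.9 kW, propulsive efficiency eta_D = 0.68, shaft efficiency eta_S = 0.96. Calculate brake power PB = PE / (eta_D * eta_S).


Formula: PB = PE / (eta_D * eta_S)
Step 1 — combined efficiency = eta_D * eta_S = 0.68 * 0.96 = 0.6528
Step 2 — PB = 2118.9 / 0.6528 ≈ 3245.9 kW (5 s.f.)

3245.9 kW


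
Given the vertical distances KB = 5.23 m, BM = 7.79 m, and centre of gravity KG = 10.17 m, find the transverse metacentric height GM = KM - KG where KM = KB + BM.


Formula: GM = KB + BM - KG
Step 1 — KM = KB + BM = 5.23 + 7.79 = 13.02 m
Step 2 — GM = KM - KG = 13.02 - 10.17 = 2.85 m

2.85 m


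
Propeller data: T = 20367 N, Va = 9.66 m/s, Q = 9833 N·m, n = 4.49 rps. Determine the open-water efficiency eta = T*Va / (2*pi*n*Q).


Formula: eta = T * Va / (2 * pi * n * Q)
Step 1 — numerator = T * Va = 20367 * 9.66 = 196745.22
Step 2 — 2 * pi * n = 2 * pi * 4.49 = 28.211502
Step 3 — denominator = 28.211502 * 9833 = 277403.7
Step 4 — eta = 196745.22 / 277403.7 ≈ 0.70924 (5 s.f.)

0.70924


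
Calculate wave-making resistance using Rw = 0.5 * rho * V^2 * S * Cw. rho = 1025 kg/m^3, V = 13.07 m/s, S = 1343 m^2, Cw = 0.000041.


Formula: Rw = 0.5 * rho * V^2 * S * Cw
Step 1 — V^2 = 13.07^2 = 170.8249
Step 2 — 0.5 * rho * V^2 = 0.5 * 1025 * 170.8249 = 87547.76125
Step 3 — Rw = 87547.76125 * 1343 * 0.000041 ≈ 4820.6 N (5 s.f.)

4820.6 N


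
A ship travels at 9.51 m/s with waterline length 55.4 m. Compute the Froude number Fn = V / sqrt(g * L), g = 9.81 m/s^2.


Formula: Fn = V / sqrt(g * L)
Step 1 — g * L = 9.81 * 55.4 = 543.474
Step 2 — sqrt(g * L) = sqrt(543.474) = 23.312529
Step 3 — Fn = 9.51 / 23.312529 ≈ 0.40794 (5 s.f.)

0.40794


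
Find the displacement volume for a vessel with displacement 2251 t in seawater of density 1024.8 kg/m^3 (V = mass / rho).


Formula: V = mass / rho
Step 1 — convert tonnes to kg: 2251 t * 1000 = 2251000 kg
Step 2 — V = 2251000 / 1024.8 ≈ 2196.5 m^3 (5 s.f.)

2196.5 m^3


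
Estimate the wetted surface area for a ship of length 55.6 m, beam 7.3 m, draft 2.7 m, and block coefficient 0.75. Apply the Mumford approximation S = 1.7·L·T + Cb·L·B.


Formula: S = 1.7*L*T + V/T with V = Cb*L*B*T, i.e. S = L * (1.7*T + Cb*B)
Step 1 — 1.7*T = 1.7 * 2.7 = 4.59 m
Step 2 — Cb*B = 0.75 * 7.3 = 5.475 m
Step 3 — 1.7*T + Cb*B = 4.59 + 5.475 = 10.065 m
Step 4 — S = 55.6 * 10.065 ≈ 559.61 m^2 (5 s.f.)

559.61 m^2


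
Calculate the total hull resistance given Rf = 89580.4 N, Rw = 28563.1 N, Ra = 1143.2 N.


Formula: Rt = Rf + Rw + Ra
Substituting: Rt = 89580.4 + 28563.1 + 1143.2
Result: Rt = 119286.7 N

119286.7 N


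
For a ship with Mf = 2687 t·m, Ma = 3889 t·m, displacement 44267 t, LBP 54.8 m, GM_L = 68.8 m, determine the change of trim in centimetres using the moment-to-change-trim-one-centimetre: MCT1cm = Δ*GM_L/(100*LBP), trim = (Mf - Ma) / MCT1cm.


Formula: net trimming moment = Mf - Ma; MCT1cm = Δ*GM_L/(100*LBP); trim = net moment / MCT1cm
Step 1 — net trimming moment = 2687 - 3889 = -1202 t·m
Step 2 — MCT1cm = 44267 * 68.8 / (100 * 54.8) = 555.7609 t·m/cm
Step 3 — trim = -1202 / 555.7609 ≈ -2.1628 cm (5 s.f.)

-2.1628 cm


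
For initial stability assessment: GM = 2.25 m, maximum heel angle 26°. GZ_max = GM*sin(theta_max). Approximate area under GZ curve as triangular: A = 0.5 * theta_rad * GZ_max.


Formula: GZ_max = GM * sin(theta); Area = 0.5 * theta_rad * GZ_max
Step 1 — GZ_max = 2.25 * sin(26°) = 2.25 * 0.438371 = 0.986335 m
Step 2 — theta_rad = 26 * pi/180 = 0.453786 rad
Step 3 — Area = 0.5 * 0.453786 * 0.986335 ≈ 0.22379 m·rad (5 s.f.)

0.22379 m·rad


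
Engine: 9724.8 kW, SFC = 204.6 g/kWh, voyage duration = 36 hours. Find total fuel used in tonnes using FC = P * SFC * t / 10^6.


Formula: FC (tonnes) = P * SFC * t / 1,000,000
Step 1 — P * SFC * t = 9724.8 * 204.6 * 36 = 71628986.88 g
Step 2 — FC (tonnes) = 71628986.88 / 1,000,000 ≈ 71.629 tonnes (5 s.f.)

71.629 tonnes


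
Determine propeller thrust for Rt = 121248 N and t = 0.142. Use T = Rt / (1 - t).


Formula: T = Rt / (1 - t)
Step 1 — (1 - t) = 1 - 0.142 = 0.858
Step 2 — T = 121248 / 0.858 ≈ 141310 N (5 s.f.)

141310 N


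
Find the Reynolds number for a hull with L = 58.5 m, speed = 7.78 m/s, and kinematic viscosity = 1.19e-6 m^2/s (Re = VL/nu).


Formula: Re = V * L / nu
Step 1 — V * L = 7.78 * 58.5 = 455.13 m^2/s
Step 2 — Re = 455.13 / 1.19e-6 = 3.82e+08

3.82e+08


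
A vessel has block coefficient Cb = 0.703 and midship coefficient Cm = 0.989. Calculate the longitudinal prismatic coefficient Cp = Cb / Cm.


Formula: Cp = Cb / Cm
Substituting: Cp = 0.703 / 0.989
Result: Cp ≈ 0.71082 (5 s.f.)

0.71082


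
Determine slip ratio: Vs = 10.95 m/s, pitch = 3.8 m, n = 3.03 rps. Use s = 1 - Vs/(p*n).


Formula: s = 1 - Vs / (p * n)
Step 1 — p * n = 3.8 * 3.03 = 11.514
Step 2 — Vs / (p*n) = 10.95 / 11.514 = 0.951016 (6 d.p.)
Step 3 — s = 1 - 0.951016 = 0.048984

0.048984


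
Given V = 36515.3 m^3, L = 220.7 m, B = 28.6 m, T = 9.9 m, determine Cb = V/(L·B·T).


Formula: Cb = V / (L * B * T)
Step 1 — L * B * T = 220.7 * 28.6 * 9.9 = 62488.998 m^3
Step 2 — Cb = 36515.3 / 62488.998 ≈ 0.58435 (5 s.f.)

0.58435


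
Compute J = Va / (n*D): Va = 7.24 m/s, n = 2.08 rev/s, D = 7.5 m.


Formula: J = Va / (n * D)
Step 1 — n * D = 2.08 * 7.5 = 15.6
Step 2 — J = 7.24 / 15.6 ≈ 0.46410 (5 s.f.)

0.46410


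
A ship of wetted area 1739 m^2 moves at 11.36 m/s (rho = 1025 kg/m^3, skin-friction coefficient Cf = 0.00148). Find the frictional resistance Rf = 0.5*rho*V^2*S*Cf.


Formula: Rf = 0.5 * rho * V^2 * S * Cf
Step 1 — V^2 = 11.36^2 = 129.0496
Step 2 — 0.5 * rho * V^2 = 0.5 * 1025 * 129.0496 = 66137.92
Step 3 — Rf = 66137.92 * 1739 * 0.00148 ≈ 170220 N (5 s.f.)

170220 N


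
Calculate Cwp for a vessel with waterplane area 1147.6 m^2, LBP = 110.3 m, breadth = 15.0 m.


Formula: Cwp = Aw / (L * B)
Step 1 — L * B = 110.3 * 15.0 = 1654.5 m^2
Step 2 — Cwp = 1147.6 / 1654.5 ≈ 0.69362 (5 s.f.)

0.69362


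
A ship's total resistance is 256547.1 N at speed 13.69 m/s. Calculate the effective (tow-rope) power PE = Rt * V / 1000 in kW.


Formula: PE = Rt * V / 1000 (kW)
Step 1 — PE (W) = 256547.1 * 13.69 = 3512129.799 W
Step 2 — PE (kW) = 3512129.799 / 1000 ≈ 3512.1 kW (5 s.f.)

3512.1 kW


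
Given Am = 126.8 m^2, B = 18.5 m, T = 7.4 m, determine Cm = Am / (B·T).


Formula: Cm = Am / (B * T)
Step 1 — B * T = 18.5 * 7.4 = 136.9 m^2
Step 2 — Cm = 126.8 / 136.9 ≈ 0.92622 (5 s.f.)

0.92622


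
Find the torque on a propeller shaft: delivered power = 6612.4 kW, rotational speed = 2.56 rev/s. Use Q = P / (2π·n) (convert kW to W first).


Formula: Q = P_W / (2 * pi * n)
Step 1 — P_W = 6612.4 kW * 1000 = 6612400.0 W
Step 2 — 2 * pi * n = 2 * pi * 2.56 = 16.084954
Step 3 — Q = 6612400.0 / 16.084954 ≈ 411090 N·m (5 s.f.)

411090 N·m


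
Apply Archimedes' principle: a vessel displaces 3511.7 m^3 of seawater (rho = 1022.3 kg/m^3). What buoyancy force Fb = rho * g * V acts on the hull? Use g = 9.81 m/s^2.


Formula: Fb = rho * g * V
Substituting: Fb = 1022.3 * 9.81 * 3511.7
Intermediate: 1022.3 * 9.81 = 10028.763
Result: Fb = 10028.763 * 3511.7 ≈ 35218000 N (5 s.f.)

35218000 N


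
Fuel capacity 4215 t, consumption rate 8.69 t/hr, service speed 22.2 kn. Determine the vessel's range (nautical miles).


Formula: endurance = fuel / rate; range = endurance * speed
Step 1 — endurance = 4215 / 8.69 = 485.0403 hours
Step 2 — range = 485.0403 * 22.2 ≈ 10768 nautical miles (5 s.f.)

10768 NM


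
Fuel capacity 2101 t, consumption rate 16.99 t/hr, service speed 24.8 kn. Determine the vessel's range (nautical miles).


Formula: endurance = fuel / rate; range = endurance * speed
Step 1 — endurance = 2101 / 16.99 = 123.661 hours
Step 2 — range = 123.661 * 24.8 ≈ 3066.8 nautical miles (5 s.f.)

3066.8 NM


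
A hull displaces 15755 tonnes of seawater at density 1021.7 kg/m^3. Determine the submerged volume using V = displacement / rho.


Formula: V = mass / rho
Step 1 — convert tonnes to kg: 15755 t * 1000 = 15755000 kg
Step 2 — V = 15755000 / 1021.7 ≈ 15420 m^3 (5 s.f.)

15420 m^3


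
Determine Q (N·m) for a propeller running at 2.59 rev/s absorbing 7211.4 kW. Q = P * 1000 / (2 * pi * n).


Formula: Q = P_W / (2 * pi * n)
Step 1 — P_W = 7211.4 kW * 1000 = 7211400.0 W
Step 2 — 2 * pi * n = 2 * pi * 2.59 = 16.27345
Step 3 — Q = 7211400.0 / 16.27345 ≈ 443140 N·m (5 s.f.)

443140 N·m


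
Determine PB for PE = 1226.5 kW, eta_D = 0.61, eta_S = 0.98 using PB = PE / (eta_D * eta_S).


Formula: PB = PE / (eta_D * eta_S)
Step 1 — combined efficiency = eta_D * eta_S = 0.61 * 0.98 = 0.5978
Step 2 — PB = 1226.5 / 0.5978 ≈ 2051.7 kW (5 s.f.)

2051.7 kW


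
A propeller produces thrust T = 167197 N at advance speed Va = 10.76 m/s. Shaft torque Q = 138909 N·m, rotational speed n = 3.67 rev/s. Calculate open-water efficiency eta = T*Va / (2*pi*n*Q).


Formula: eta = T * Va / (2 * pi * n * Q)
Step 1 — numerator = T * Va = 167197 * 10.76 = 1799039.72
Step 2 — 2 * pi * n = 2 * pi * 3.67 = 23.05929
Step 3 — denominator = 23.05929 * 138909 = 3203142.91
Step 4 — eta = 1799039.72 / 3203142.91 ≈ 0.56165 (5 s.f.)

0.56165


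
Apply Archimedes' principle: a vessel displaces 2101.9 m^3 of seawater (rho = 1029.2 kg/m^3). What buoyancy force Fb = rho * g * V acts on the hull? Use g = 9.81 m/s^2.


Formula: Fb = rho * g * V
Substituting: Fb = 1029.2 * 9.81 * 2101.9
Intermediate: 1029.2 * 9.81 = 10096.452
Result: Fb = 10096.452 * 2101.9 ≈ 21222000 N (5 s.f.)

21222000 N


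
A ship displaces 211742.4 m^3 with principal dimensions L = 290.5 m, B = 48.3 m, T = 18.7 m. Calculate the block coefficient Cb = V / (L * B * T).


Formula: Cb = V / (L * B * T)
Step 1 — L * B * T = 290.5 * 48.3 * 18.7 = 262382.505 m^3
Step 2 — Cb = 211742.4 / 262382.505 ≈ 0.80700 (5 s.f.)

0.80700


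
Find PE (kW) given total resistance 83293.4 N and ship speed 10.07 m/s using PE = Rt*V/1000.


Formula: PE = Rt * V / 1000 (kW)
Step 1 — PE (W) = 83293.4 * 10.07 = 838764.538 W
Step 2 — PE (kW) = 838764.538 / 1000 ≈ 838.76 kW (5 s.f.)

838.76 kW


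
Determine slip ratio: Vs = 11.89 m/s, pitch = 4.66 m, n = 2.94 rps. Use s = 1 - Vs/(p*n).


Formula: s = 1 - Vs / (p * n)
Step 1 — p * n = 4.66 * 2.94 = 13.7004
Step 2 — Vs / (p*n) = 11.89 / 13.7004 = 0.867858 (6 d.p.)
Step 3 — s = 1 - 0.867858 = 0.132142

0.132142


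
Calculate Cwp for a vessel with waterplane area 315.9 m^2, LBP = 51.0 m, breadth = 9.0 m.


Formula: Cwp = Aw / (L * B)
Step 1 — L * B = 51.0 * 9.0 = 459.0 m^2
Step 2 — Cwp = 315.9 / 459.0 ≈ 0.68824 (5 s.f.)

0.68824


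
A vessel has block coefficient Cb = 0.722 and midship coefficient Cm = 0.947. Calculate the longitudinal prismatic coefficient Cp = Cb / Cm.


Formula: Cp = Cb / Cm
Substituting: Cp = 0.722 / 0.947
Result: Cp ≈ 0.76241 (5 s.f.)

0.76241


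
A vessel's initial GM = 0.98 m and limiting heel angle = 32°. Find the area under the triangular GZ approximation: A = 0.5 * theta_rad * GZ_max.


Formula: GZ_max = GM * sin(theta); Area = 0.5 * theta_rad * GZ_max
Step 1 — GZ_max = 0.98 * sin(32°) = 0.98 * 0.529919 = 0.519321 m
Step 2 — theta_rad = 32 * pi/180 = 0.558505 rad
Step 3 — Area = 0.5 * 0.558505 * 0.519321 ≈ 0.14502 m·rad (5 s.f.)

0.14502 m·rad


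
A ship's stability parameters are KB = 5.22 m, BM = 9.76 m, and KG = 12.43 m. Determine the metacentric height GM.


Formula: GM = KB + BM - KG
Step 1 — KM = KB + BM = 5.22 + 9.76 = 14.98 m
Step 2 — GM = KM - KG = 14.98 - 12.43 = 2.55 m

2.55 m


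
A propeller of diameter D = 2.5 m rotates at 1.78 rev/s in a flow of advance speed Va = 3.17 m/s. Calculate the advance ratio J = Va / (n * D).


Formula: J = Va / (n * D)
Step 1 — n * D = 1.78 * 2.5 = 4.45
Step 2 — J = 3.17 / 4.45 ≈ 0.71236 (5 s.f.)

0.71236


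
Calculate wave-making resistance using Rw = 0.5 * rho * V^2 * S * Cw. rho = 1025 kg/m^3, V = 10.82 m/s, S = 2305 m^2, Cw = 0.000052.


Formula: Rw = 0.5 * rho * V^2 * S * Cw
Step 1 — V^2 = 10.82^2 = 117.0724
Step 2 — 0.5 * rho * V^2 = 0.5 * 1025 * 117.0724 = 59999.605
Step 3 — Rw = 59999.605 * 2305 * 0.000052 ≈ 7191.6 N (5 s.f.)

7191.6 N


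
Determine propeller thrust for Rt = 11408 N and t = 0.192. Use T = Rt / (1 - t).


Formula: T = Rt / (1 - t)
Step 1 — (1 - t) = 1 - 0.192 = 0.808
Step 2 — T = 11408 / 0.808 ≈ 14119 N (5 s.f.)

14119 N


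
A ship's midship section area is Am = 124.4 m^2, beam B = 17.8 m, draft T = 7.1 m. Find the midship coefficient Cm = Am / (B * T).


Formula: Cm = Am / (B * T)
Step 1 — B * T = 17.8 * 7.1 = 126.38 m^2
Step 2 — Cm = 124.4 / 126.38 ≈ 0.98433 (5 s.f.)

0.98433


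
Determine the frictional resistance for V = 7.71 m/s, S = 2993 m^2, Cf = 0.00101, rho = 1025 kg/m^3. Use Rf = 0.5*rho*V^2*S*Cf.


Formula: Rf = 0.5 * rho * V^2 * S * Cf
Step 1 — V^2 = 7.71^2 = 59.4441
Step 2 — 0.5 * rho * V^2 = 0.5 * 1025 * 59.4441 = 30465.10125
Step 3 — Rf = 30465.10125 * 2993 * 0.00101 ≈ 92094 N (5 s.f.)

92094 N


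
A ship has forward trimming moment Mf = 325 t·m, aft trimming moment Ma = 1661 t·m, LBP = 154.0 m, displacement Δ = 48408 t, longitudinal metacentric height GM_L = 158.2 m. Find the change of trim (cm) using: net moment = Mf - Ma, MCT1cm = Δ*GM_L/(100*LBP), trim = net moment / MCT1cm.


Formula: net trimming moment = Mf - Ma; MCT1cm = Δ*GM_L/(100*LBP); trim = net moment / MCT1cm
Step 1 — net trimming moment = 325 - 1661 = -1336 t·m
Step 2 — MCT1cm = 48408 * 158.2 / (100 * 154.0) = 497.2822 t·m/cm
Step 3 — trim = -1336 / 497.2822 ≈ -2.6866 cm (5 s.f.)

-2.6866 cm


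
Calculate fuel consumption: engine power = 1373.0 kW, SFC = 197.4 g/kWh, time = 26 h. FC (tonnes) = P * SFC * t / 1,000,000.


Formula: FC (tonnes) = P * SFC * t / 1,000,000
Step 1 — P * SFC * t = 1373.0 * 197.4 * 26 = 7046785.2 g
Step 2 — FC (tonnes) = 7046785.2 / 1,000,000 ≈ 7.0468 tonnes (5 s.f.)

7.0468 tonnes


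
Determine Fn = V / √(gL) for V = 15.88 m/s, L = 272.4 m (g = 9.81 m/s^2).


Formula: Fn = V / sqrt(g * L)
Step 1 — g * L = 9.81 * 272.4 = 2672.244
Step 2 — sqrt(g * L) = sqrt(2672.244) = 51.693752
Step 3 — Fn = 15.88 / 51.693752 ≈ 0.30719 (5 s.f.)

0.30719


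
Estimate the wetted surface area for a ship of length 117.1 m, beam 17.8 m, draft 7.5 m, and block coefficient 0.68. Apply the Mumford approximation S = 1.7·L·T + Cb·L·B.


Formula: S = 1.7*L*T + V/T with V = Cb*L*B*T, i.e. S = L * (1.7*T + Cb*B)
Step 1 — 1.7*T = 1.7 * 7.5 = 12.75 m
Step 2 — Cb*B = 0.68 * 17.8 = 12.104 m
Step 3 — 1.7*T + Cb*B = 12.75 + 12.104 = 24.854 m
Step 4 — S = 117.1 * 24.854 ≈ 2910.4 m^2 (5 s.f.)

2910.4 m^2


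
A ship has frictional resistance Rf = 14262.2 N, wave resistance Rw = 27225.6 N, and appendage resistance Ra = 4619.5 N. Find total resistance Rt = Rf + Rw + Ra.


Formula: Rt = Rf + Rw + Ra
Substituting: Rt = 14262.2 + 27225.6 + 4619.5
Result: Rt = 46107.3 N

46107.3 N


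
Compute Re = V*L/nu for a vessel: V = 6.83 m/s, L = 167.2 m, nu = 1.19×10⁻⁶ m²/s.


Formula: Re = V * L / nu
Step 1 — V * L = 6.83 * 167.2 = 1141.976 m^2/s
Step 2 — Re = 1141.976 / 1.19e-6 = 9.60e+08

9.60e+08


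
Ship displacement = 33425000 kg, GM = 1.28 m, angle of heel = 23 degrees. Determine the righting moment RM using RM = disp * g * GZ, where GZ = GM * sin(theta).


Formula: GZ = GM * sin(theta); RM = disp * g * GZ
Step 1 — GZ = 1.28 * sin(23°) = 1.28 * 0.390731 = 0.500136 m
Step 2 — RM = 33425000 * 9.81 * 0.500136 ≈ 163990000 N·m (5 s.f.)

163990000 N·m


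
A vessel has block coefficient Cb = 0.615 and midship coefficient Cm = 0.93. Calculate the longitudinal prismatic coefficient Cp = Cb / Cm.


Formula: Cp = Cb / Cm
Substituting: Cp = 0.615 / 0.93
Result: Cp ≈ 0.66129 (5 s.f.)

0.66129


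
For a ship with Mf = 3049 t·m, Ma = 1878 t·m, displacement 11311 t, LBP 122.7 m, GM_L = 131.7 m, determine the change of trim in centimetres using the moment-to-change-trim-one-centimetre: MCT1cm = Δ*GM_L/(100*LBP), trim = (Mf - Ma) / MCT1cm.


Formula: net trimming moment = Mf - Ma; MCT1cm = Δ*GM_L/(100*LBP); trim = net moment / MCT1cm
Step 1 — net trimming moment = 3049 - 1878 = 1171 t·m
Step 2 — MCT1cm = 11311 * 131.7 / (100 * 122.7) = 121.4066 t·m/cm
Step 3 — trim = 1171 / 121.4066 ≈ 9.6453 cm (5 s.f.)

9.6453 cm


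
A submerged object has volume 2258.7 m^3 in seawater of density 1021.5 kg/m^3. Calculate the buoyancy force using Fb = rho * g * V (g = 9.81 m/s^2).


Formula: Fb = rho * g * V
Substituting: Fb = 1021.5 * 9.81 * 2258.7
Intermediate: 1021.5 * 9.81 = 10020.915
Result: Fb = 10020.915 * 2258.7 ≈ 22634000 N (5 s.f.)

22634000 N


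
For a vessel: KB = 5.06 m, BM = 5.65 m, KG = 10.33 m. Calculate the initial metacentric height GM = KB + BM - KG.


Formula: GM = KB + BM - KG
Step 1 — KM = KB + BM = 5.06 + 5.65 = 10.71 m
Step 2 — GM = KM - KG = 10.71 - 10.33 = 0.38 m

0.38 m


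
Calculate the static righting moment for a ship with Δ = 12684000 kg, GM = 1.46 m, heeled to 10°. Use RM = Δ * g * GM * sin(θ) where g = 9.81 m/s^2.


Formula: GZ = GM * sin(theta); RM = disp * g * GZ
Step 1 — GZ = 1.46 * sin(10°) = 1.46 * 0.173648 = 0.253526 m
Step 2 — RM = 12684000 * 9.81 * 0.253526 ≈ 31546000 N·m (5 s.f.)

31546000 N·m


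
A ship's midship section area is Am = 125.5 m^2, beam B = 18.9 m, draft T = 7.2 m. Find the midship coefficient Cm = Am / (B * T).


Formula: Cm = Am / (B * T)
Step 1 — B * T = 18.9 * 7.2 = 136.08 m^2
Step 2 — Cm = 125.5 / 136.08 ≈ 0.92225 (5 s.f.)

0.92225


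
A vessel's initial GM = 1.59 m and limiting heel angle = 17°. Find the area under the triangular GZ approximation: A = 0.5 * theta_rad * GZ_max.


Formula: GZ_max = GM * sin(theta); Area = 0.5 * theta_rad * GZ_max
Step 1 — GZ_max = 1.59 * sin(17°) = 1.59 * 0.292372 = 0.464871 m
Step 2 — theta_rad = 17 * pi/180 = 0.296706 rad
Step 3 — Area = 0.5 * 0.296706 * 0.464871 ≈ 0.068965 m·rad (5 s.f.)

0.068965 m·rad


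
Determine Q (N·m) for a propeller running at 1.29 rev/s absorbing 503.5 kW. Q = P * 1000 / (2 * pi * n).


Formula: Q = P_W / (2 * pi * n)
Step 1 — P_W = 503.5 kW * 1000 = 503500.0 W
Step 2 — 2 * pi * n = 2 * pi * 1.29 = 8.105309
Step 3 — Q = 503500.0 / 8.105309 ≈ 62120 N·m (5 s.f.)

62120 N·m


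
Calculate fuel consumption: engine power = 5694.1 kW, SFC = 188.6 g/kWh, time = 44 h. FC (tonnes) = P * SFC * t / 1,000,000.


Formula: FC (tonnes) = P * SFC * t / 1,000,000
Step 1 — P * SFC * t = 5694.1 * 188.6 * 44 = 47251919.44 g
Step 2 — FC (tonnes) = 47251919.44 / 1,000,000 ≈ 47.252 tonnes (5 s.f.)

47.252 tonnes


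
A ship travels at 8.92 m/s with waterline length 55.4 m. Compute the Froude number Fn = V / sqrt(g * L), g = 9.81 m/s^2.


Formula: Fn = V / sqrt(g * L)
Step 1 — g * L = 9.81 * 55.4 = 543.474
Step 2 — sqrt(g * L) = sqrt(543.474) = 23.312529
Step 3 — Fn = 8.92 / 23.312529 ≈ 0.38263 (5 s.f.)

0.38263


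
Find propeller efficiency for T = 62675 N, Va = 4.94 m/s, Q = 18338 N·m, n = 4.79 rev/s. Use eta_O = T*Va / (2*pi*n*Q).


Formula: eta = T * Va / (2 * pi * n * Q)
Step 1 — numerator = T * Va = 62675 * 4.94 = 309614.5
Step 2 — 2 * pi * n = 2 * pi * 4.79 = 30.096458
Step 3 — denominator = 30.096458 * 18338 = 551908.85
Step 4 — eta = 309614.5 / 551908.85 ≈ 0.56099 (5 s.f.)

0.56099


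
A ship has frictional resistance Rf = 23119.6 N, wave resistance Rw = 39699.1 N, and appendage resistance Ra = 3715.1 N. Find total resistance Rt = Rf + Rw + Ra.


Formula: Rt = Rf + Rw + Ra
Substituting: Rt = 23119.6 + 39699.1 + 3715.1
Result: Rt = 66533.8 N

66533.8 N


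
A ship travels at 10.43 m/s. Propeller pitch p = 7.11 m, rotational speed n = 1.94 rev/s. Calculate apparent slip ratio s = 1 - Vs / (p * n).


Formula: s = 1 - Vs / (p * n)
Step 1 — p * n = 7.11 * 1.94 = 13.7934
Step 2 — Vs / (p*n) = 10.43 / 13.7934 = 0.756159 (6 d.p.)
Step 3 — s = 1 - 0.756159 = 0.243841

0.243841


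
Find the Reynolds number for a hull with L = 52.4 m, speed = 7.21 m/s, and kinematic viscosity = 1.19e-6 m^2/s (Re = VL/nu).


Formula: Re = V * L / nu
Step 1 — V * L = 7.21 * 52.4 = 377.804 m^2/s
Step 2 — Re = 377.804 / 1.19e-6 = 3.17e+08

3.17e+08


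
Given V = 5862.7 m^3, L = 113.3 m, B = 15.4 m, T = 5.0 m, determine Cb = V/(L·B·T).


Formula: Cb = V / (L * B * T)
Step 1 — L * B * T = 113.3 * 15.4 * 5.0 = 8724.1 m^3
Step 2 — Cb = 5862.7 / 8724.1 ≈ 0.67201 (5 s.f.)

0.67201


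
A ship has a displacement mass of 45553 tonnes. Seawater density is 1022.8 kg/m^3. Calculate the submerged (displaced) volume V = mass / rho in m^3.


Formula: V = mass / rho
Step 1 — convert tonnes to kg: 45553 t * 1000 = 45553000 kg
Step 2 — V = 45553000 / 1022.8 ≈ 44538 m^3 (5 s.f.)

44538 m^3


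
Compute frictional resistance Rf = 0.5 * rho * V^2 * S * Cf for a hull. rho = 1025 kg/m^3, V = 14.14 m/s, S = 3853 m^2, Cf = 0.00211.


Formula: Rf = 0.5 * rho * V^2 * S * Cf
Step 1 — V^2 = 14.14^2 = 199.9396
Step 2 — 0.5 * rho * V^2 = 0.5 * 1025 * 199.9396 = 102469.045
Step 3 — Rf = 102469.045 * 3853 * 0.00211 ≈ 833060 N (5 s.f.)

833060 N


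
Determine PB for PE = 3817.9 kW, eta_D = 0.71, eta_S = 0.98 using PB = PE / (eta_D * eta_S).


Formula: PB = PE / (eta_D * eta_S)
Step 1 — combined efficiency = eta_D * eta_S = 0.71 * 0.98 = 0.6958
Step 2 — PB = 3817.9 / 0.6958 ≈ 5487.1 kW (5 s.f.)

5487.1 kW


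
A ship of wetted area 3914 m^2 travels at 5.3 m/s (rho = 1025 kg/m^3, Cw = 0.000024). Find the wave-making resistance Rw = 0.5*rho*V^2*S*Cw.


Formula: Rw = 0.5 * rho * V^2 * S * Cw
Step 1 — V^2 = 5.3^2 = 28.09
Step 2 — 0.5 * rho * V^2 = 0.5 * 1025 * 28.09 = 14396.125
Step 3 — Rw = 14396.125 * 3914 * 0.000024 ≈ 1352.3 N (5 s.f.)

1352.3 N


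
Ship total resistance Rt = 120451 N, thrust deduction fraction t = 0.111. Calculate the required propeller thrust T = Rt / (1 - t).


Formula: T = Rt / (1 - t)
Step 1 — (1 - t) = 1 - 0.111 = 0.889
Step 2 — T = 120451 / 0.889 ≈ 135490 N (5 s.f.)

135490 N


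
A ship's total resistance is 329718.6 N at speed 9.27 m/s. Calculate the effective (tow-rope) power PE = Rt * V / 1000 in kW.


Formula: PE = Rt * V / 1000 (kW)
Step 1 — PE (W) = 329718.6 * 9.27 = 3056491.422 W
Step 2 — PE (kW) = 3056491.422 / 1000 ≈ 3056.5 kW (5 s.f.)

3056.5 kW


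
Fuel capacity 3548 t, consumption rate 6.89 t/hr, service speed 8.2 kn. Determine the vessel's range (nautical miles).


Formula: endurance = fuel / rate; range = endurance * speed
Step 1 — endurance = 3548 / 6.89 = 514.9492 hours
Step 2 — range = 514.9492 * 8.2 ≈ 4222.6 nautical miles (5 s.f.)

4222.6 NM


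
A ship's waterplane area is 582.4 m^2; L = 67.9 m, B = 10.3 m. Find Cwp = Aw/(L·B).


Formula: Cwp = Aw / (L * B)
Step 1 — L * B = 67.9 * 10.3 = 699.37 m^2
Step 2 — Cwp = 582.4 / 699.37 ≈ 0.83275 (5 s.f.)

0.83275


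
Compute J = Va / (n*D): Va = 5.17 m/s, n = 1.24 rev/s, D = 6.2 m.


Formula: J = Va / (n * D)
Step 1 — n * D = 1.24 * 6.2 = 7.688
Step 2 — J = 5.17 / 7.688 ≈ 0.67248 (5 s.f.)

0.67248


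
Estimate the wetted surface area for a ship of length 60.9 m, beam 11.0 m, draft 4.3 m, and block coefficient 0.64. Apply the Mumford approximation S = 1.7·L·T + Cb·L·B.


Formula: S = 1.7*L*T + V/T with V = Cb*L*B*T, i.e. S = L * (1.7*T + Cb*B)
Step 1 — 1.7*T = 1.7 * 4.3 = 7.31 m
Step 2 — Cb*B = 0.64 * 11.0 = 7.04 m
Step 3 — 1.7*T + Cb*B = 7.31 + 7.04 = 14.35 m
Step 4 — S = 60.9 * 14.35 ≈ 873.91 m^2 (5 s.f.)

873.91 m^2


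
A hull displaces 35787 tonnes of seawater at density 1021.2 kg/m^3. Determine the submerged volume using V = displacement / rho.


Formula: V = mass / rho
Step 1 — convert tonnes to kg: 35787 t * 1000 = 35787000 kg
Step 2 — V = 35787000 / 1021.2 ≈ 35044 m^3 (5 s.f.)

35044 m^3


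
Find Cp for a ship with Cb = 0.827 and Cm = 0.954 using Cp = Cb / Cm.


Formula: Cp = Cb / Cm
Substituting: Cp = 0.827 / 0.954
Result: Cp ≈ 0.86688 (5 s.f.)

0.86688


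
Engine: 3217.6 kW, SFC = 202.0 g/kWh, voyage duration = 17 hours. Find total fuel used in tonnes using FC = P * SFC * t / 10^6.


Formula: FC (tonnes) = P * SFC * t / 1,000,000
Step 1 — P * SFC * t = 3217.6 * 202.0 * 17 = 11049238.4 g
Step 2 — FC (tonnes) = 11049238.4 / 1,000,000 ≈ 11.049 tonnes (5 s.f.)

11.049 tonnes


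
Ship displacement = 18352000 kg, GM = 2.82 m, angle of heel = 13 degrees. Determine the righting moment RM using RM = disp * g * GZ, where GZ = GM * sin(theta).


Formula: GZ = GM * sin(theta); RM = disp * g * GZ
Step 1 — GZ = 2.82 * sin(13°) = 2.82 * 0.224951 = 0.634362 m
Step 2 — RM = 18352000 * 9.81 * 0.634362 ≈ 114210000 N·m (5 s.f.)

114210000 N·m


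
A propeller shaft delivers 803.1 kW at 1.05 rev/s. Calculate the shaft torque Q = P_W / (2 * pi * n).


Formula: Q = P_W / (2 * pi * n)
Step 1 — P_W = 803.1 kW * 1000 = 803100.0 W
Step 2 — 2 * pi * n = 2 * pi * 1.05 = 6.597345
Step 3 — Q = 803100.0 / 6.597345 ≈ 121730 N·m (5 s.f.)

121730 N·m


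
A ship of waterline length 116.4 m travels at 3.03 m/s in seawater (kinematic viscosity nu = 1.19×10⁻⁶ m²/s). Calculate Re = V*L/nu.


Formula: Re = V * L / nu
Step 1 — V * L = 3.03 * 116.4 = 352.692 m^2/s
Step 2 — Re = 352.692 / 1.19e-6 = 2.96e+08

2.96e+08


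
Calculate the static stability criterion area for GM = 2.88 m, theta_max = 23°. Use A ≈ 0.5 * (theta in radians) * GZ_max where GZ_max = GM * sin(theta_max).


Formula: GZ_max = GM * sin(theta); Area = 0.5 * theta_rad * GZ_max
Step 1 — GZ_max = 2.88 * sin(23°) = 2.88 * 0.390731 = 1.125305 m
Step 2 — theta_rad = 23 * pi/180 = 0.401426 rad
Step 3 — Area = 0.5 * 0.401426 * 1.125305 ≈ 0.22586 m·rad (5 s.f.)

0.22586 m·rad


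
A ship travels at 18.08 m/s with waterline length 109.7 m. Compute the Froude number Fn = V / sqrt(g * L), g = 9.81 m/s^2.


Formula: Fn = V / sqrt(g * L)
Step 1 — g * L = 9.81 * 109.7 = 1076.157
Step 2 — sqrt(g * L) = sqrt(1076.157) = 32.804832
Step 3 — Fn = 18.08 / 32.804832 ≈ 0.55114 (5 s.f.)

0.55114


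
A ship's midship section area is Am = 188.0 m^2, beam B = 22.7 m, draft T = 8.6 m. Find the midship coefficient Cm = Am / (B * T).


Formula: Cm = Am / (B * T)
Step 1 — B * T = 22.7 * 8.6 = 195.22 m^2
Step 2 — Cm = 188.0 / 195.22 ≈ 0.96302 (5 s.f.)

0.96302


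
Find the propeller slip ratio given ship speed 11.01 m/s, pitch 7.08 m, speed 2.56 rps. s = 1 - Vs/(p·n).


Formula: s = 1 - Vs / (p * n)
Step 1 — p * n = 7.08 * 2.56 = 18.1248
Step 2 — Vs / (p*n) = 11.01 / 18.1248 = 0.607455 (6 d.p.)
Step 3 — s = 1 - 0.607455 = 0.392545

0.392545


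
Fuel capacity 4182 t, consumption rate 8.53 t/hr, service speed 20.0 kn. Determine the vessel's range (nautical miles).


Formula: endurance = fuel / rate; range = endurance * speed
Step 1 — endurance = 4182 / 8.53 = 490.2696 hours
Step 2 — range = 490.2696 * 20.0 ≈ 9805.4 nautical miles (5 s.f.)

9805.4 NM
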